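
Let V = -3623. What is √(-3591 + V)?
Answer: I*√7214 ≈ 84.935*I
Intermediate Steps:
√(-3591 + V) = √(-3591 - 3623) = √(-7214) = I*√7214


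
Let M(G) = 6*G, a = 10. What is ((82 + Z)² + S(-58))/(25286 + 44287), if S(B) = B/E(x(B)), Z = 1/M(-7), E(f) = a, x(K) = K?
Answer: 59220089/613633860 ≈ 0.096507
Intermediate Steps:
E(f) = 10
Z = -1/42 (Z = 1/(6*(-7)) = 1/(-42) = -1/42 ≈ -0.023810)
S(B) = B/10
((82 + Z)² + S(-58))/(25286 + 44287) = ((82 - 1/42)² + (⅒)*(-58))/(25286 + 44287) = ((3443/42)² - 29/5)/69573 = (11854249/1764 - 29/5)*(1/69573) = (59220089/8820)*(1/69573) = 59220089/613633860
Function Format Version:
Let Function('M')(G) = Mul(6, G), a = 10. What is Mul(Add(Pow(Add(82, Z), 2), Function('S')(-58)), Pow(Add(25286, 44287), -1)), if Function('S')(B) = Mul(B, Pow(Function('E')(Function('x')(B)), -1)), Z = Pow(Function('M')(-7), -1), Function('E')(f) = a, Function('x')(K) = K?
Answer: Rational(59220089, 613633860) ≈ 0.096507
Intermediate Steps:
Function('E')(f) = 10
Z = Rational(-1, 42) (Z = Pow(Mul(6, -7), -1) = Pow(-42, -1) = Rational(-1, 42) ≈ -0.023810)
Function('S')(B) = Mul(Rational(1, 10), B) (Function('S')(B) = Mul(B, Pow(10, -1)) = Mul(B, Rational(1, 10)) = Mul(Rational(1, 10), B))
Mul(Add(Pow(Add(82, Z), 2), Function('S')(-58)), Pow(Add(25286, 44287), -1)) = Mul(Add(Pow(Add(82, Rational(-1, 42)), 2), Mul(Rational(1, 10), -58)), Pow(Add(25286, 44287), -1)) = Mul(Add(Pow(Rational(3443, 42), 2), Rational(-29, 5)), Pow(69573, -1)) = Mul(Add(Rational(11854249, 1764), Rational(-29, 5)), Rational(1, 69573)) = Mul(Rational(59220089, 8820), Rational(1, 69573)) = Rational(59220089, 613633860)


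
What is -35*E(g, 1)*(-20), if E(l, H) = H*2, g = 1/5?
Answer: 1400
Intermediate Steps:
g = ⅕ ≈ 0.20000
E(l, H) = 2*H
-35*E(g, 1)*(-20) = -70*(-20) = 1400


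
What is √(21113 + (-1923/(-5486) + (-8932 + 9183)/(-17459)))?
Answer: √1146094673579356618/7367698 ≈ 145.30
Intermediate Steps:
√(21113 + (-1923/(-5486) + (-8932 + 9183)/(-17459))) = √(21113 + (-1923*(-1/5486) + 251*(-1/17459))) = √(21113 + (1923/5486 - 251/17459)) = √(21113 + 2476667/7367698) = √(155556684541/7367698) = √1146094673579356618/7367698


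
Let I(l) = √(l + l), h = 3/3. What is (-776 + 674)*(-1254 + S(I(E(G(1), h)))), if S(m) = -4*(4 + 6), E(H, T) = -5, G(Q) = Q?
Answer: 131988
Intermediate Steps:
h = 1 (h = 3*(⅓) = 1)
I(l) = √2*√l (I(l) = √(2*l) = √2*√l)
S(m) = -40 (S(m) = -4*10 = -40)
(-776 + 674)*(-1254 + S(I(E(G(1), h)))) = (-776 + 674)*(-1254 - 40) = -102*(-1294) = 131988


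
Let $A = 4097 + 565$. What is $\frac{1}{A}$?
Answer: $\frac{1}{4662} \approx 0.0002145$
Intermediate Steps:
$A = 4662$
$\frac{1}{A} = \frac{1}{4662}$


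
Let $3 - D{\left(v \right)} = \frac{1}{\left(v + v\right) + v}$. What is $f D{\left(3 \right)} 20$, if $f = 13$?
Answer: $\frac{6760}{9} \approx 751.11$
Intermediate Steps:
$D{\left(v \right)} = 3 - \frac{1}{3 v}$ ($D{\left(v \right)} = 3 - \frac{1}{\left(v + v\right) + v} = 3 - \frac{1}{2 v + v} = 3 - \frac{1}{3 v}$)
$f D{\left(3 \right)} 20 = 13 \left(3 - \frac{1}{3 \cdot 3}\right) 20 = 13 \left(3 - \frac{1}{9}\right) 20 = 13 \cdot \frac{26}{9} \cdot 20 = \frac{338}{9} \cdot 20 = \frac{6760}{9}$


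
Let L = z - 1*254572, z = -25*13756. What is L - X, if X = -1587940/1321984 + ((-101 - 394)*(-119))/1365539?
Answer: -38584712780683619/64472168192 ≈ -5.9847e+5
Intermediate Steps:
z = -343900
L = -598472 (L = -343900 - 1*254572 = -343900 - 254572 = -598472)
X = -74661519005/64472168192 (X = -1587940*1/1321984 - 495*(-119)*(1/1365539) = -396985/330496 + 58905*(1/1365539) = -396985/330496 + 8415/195077 = -74661519005/64472168192 ≈ -1.1580)
L - X = -598472 - 1*(-74661519005/64472168192) = -598472 + 74661519005/64472168192 = -38584712780683619/64472168192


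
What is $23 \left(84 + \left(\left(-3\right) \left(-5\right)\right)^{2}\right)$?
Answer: $7107$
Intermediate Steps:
$23 \left(84 + \left(\left(-3\right) \left(-5\right)\right)^{2}\right) = 23 \left(84 + 15^{2}\right) = 23 \left(84 + 225\right) = 23 \cdot 309 = 7107$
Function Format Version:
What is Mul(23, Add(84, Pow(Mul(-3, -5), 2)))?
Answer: 7107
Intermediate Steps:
Mul(23, Add(84, Pow(Mul(-3, -5), 2))) = Mul(23, Add(84, Pow(15, 2))) = Mul(23, Add(84, 225)) = Mul(23, 309) = 7107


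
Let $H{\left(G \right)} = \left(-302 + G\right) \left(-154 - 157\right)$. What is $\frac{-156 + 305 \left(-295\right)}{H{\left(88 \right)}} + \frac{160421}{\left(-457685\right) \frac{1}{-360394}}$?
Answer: $\frac{3847762676371461}{30460767490} \approx 1.2632 \cdot 10^{5}$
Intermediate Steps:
$H{\left(G \right)} = 93922 - 311 G$ ($H{\left(G \right)} = \left(-302 + G\right) \left(-311\right) = 93922 - 311 G$)
$\frac{-156 + 305 \left(-295\right)}{H{\left(88 \right)}} + \frac{160421}{\left(-457685\right) \frac{1}{-360394}} = \frac{-156 + 305 \left(-295\right)}{93922 - 27368} + \frac{160421}{\left(-457685\right) \frac{1}{-360394}} = \frac{-156 - 89975}{93922 - 27368} + \frac{160421}{\left(-457685\right) \left(- \frac{1}{360394}\right)} = - \frac{90131}{66554} + \frac{160421}{\frac{457685}{360394}} = \left(-90131\right) \frac{1}{66554} + 160421 \cdot \frac{360394}{457685} = - \frac{90131}{66554} + \frac{57814765874}{457685} = \frac{3847762676371461}{30460767490}$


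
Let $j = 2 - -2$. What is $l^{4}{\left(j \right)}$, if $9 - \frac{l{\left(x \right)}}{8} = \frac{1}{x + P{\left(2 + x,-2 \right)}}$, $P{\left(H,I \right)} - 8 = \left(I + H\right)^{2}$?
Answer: $\frac{63506016016}{2401} \approx 2.645 \cdot 10^{7}$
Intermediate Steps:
$P{\left(H,I \right)} = 8 + \left(H + I\right)^{2}$ ($P{\left(H,I \right)} = 8 + \left(I + H\right)^{2} = 8 + \left(H + I\right)^{2}$)
$j = 4$ ($j = 2 + 2 = 4$)
$l{\left(x \right)} = 72 - \frac{8}{8 + x + x^{2}}$ ($l{\left(x \right)} = 72 - \frac{8}{x + \left(8 + \left(\left(2 + x\right) - 2\right)^{2}\right)} = 72 - \frac{8}{x + \left(8 + x^{2}\right)} = 72 - \frac{8}{8 + x + x^{2}}$)
$l^{4}{\left(j \right)} = \left(\frac{8 \left(71 + 9 \cdot 4 + 9 \cdot 4^{2}\right)}{8 + 4 + 4^{2}}\right)^{4} = \left(\frac{8 \left(71 + 36 + 9 \cdot 16\right)}{8 + 4 + 16}\right)^{4} = \left(\frac{8 \left(71 + 36 + 144\right)}{28}\right)^{4} = \left(8 \cdot \frac{1}{28} \cdot 251\right)^{4} = \left(\frac{502}{7}\right)^{4} = \frac{63506016016}{2401}$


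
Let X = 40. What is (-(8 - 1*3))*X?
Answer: -200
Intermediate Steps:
(-(8 - 1*3))*X = -(8 - 1*3)*40 = -(8 - 3)*40 = -1*5*40 = -5*40 = -200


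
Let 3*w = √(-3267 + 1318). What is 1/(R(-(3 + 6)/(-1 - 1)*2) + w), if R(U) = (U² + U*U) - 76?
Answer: 774/68513 - 3*I*√1949/68513 ≈ 0.011297 - 0.0019331*I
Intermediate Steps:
R(U) = -76 + 2*U² (R(U) = (U² + U²) - 76 = 2*U² - 76 = -76 + 2*U²)
w = I*√1949/3 (w = √(-3267 + 1318)/3 = √(-1949)/3 = (I*√1949)/3 = I*√1949/3 ≈ 14.716*I)
1/(R(-(3 + 6)/(-1 - 1)*2) + w) = 1/((-76 + 2*(-(3 + 6)/(-1 - 1)*2)²) + I*√1949/3) = 1/((-76 + 2*(-9/(-2)*2)²) + I*√1949/3) = 1/((-76 + 2*(-9*(-1)/2*2)²) + I*√1949/3) = 1/((-76 + 2*(-1*(-9/2)*2)²) + I*√1949/3) = 1/((-76 + 2*((9/2)*2)²) + I*√1949/3) = 1/((-76 + 2*9²) + I*√1949/3) = 1/((-76 + 2*81) + I*√1949/3) = 1/((-76 + 162) + I*√1949/3) = 1/(86 + I*√1949/3)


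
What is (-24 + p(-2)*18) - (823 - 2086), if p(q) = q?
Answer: 1203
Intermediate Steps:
(-24 + p(-2)*18) - (823 - 2086) = (-24 - 2*18) - (823 - 2086) = (-24 - 36) - 1*(-1263) = -60 + 1263 = 1203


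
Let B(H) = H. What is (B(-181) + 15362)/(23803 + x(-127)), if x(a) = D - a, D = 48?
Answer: 799/1262 ≈ 0.63312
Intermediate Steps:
x(a) = 48 - a
(B(-181) + 15362)/(23803 + x(-127)) = (-181 + 15362)/(23803 + (48 - 1*(-127))) = 15181/(23803 + (48 + 127)) = 15181/(23803 + 175) = 15181/23978 = 15181*(1/23978) = 799/1262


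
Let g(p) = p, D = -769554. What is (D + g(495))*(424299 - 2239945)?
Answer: 1396338897114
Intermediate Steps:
(D + g(495))*(424299 - 2239945) = (-769554 + 495)*(424299 - 2239945) = -769059*(-1815646) = 1396338897114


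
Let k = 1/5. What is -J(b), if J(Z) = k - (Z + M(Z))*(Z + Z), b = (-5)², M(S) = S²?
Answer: 162499/5 ≈ 32500.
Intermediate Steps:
k = ⅕ ≈ 0.20000
b = 25
J(Z) = ⅕ - 2*Z*(Z + Z²) (J(Z) = ⅕ - (Z + Z²)*(Z + Z) = ⅕ - (Z + Z²)*2*Z = ⅕ - 2*Z*(Z + Z²))
-J(b) = -(⅕ - 2*25² - 2*25³) = -(⅕ - 2*625 - 2*15625) = -(⅕ - 1250 - 31250) = -1*(-162499/5) = 162499/5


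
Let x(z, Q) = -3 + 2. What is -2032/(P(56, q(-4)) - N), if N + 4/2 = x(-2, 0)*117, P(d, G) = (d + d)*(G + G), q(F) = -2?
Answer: 2032/329 ≈ 6.1763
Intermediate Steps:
x(z, Q) = -1
P(d, G) = 4*G*d (P(d, G) = (2*d)*(2*G) = 4*G*d)
N = -119 (N = -2 - 1*117 = -2 - 117 = -119)
-2032/(P(56, q(-4)) - N) = -2032/(4*(-2)*56 - 1*(-119)) = -2032/(-448 + 119) = -2032/(-329) = -2032*(-1/329) = 2032/329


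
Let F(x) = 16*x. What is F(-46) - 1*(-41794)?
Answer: 41058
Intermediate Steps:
F(-46) - 1*(-41794) = 16*(-46) - 1*(-41794) = -736 + 41794 = 41058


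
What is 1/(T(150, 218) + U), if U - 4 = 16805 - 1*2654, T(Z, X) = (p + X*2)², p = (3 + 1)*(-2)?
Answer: 1/197339 ≈ 5.0674e-6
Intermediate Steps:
p = -8 (p = 4*(-2) = -8)
T(Z, X) = (-8 + 2*X)² (T(Z, X) = (-8 + X*2)² = (-8 + 2*X)²)
U = 14155 (U = 4 + (16805 - 1*2654) = 4 + (16805 - 2654) = 4 + 14151 = 14155)
1/(T(150, 218) + U) = 1/(4*(-4 + 218)² + 14155) = 1/(4*214² + 14155) = 1/(4*45796 + 14155) = 1/(183184 + 14155) = 1/197339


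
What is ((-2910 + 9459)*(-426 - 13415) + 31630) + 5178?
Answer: -90607901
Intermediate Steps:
((-2910 + 9459)*(-426 - 13415) + 31630) + 5178 = (6549*(-13841) + 31630) + 5178 = (-90644709 + 31630) + 5178 = -90613079 + 5178 = -90607901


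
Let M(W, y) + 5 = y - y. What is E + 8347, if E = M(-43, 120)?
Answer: 8342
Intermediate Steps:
M(W, y) = -5 (M(W, y) = -5 + (y - y) = -5 + 0 = -5)
E = -5
E + 8347 = -5 + 8347 = 8342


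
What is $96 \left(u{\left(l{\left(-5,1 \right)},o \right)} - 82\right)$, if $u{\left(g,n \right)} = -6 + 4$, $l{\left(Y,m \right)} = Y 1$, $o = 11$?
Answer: $-8064$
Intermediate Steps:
$l{\left(Y,m \right)} = Y$
$u{\left(g,n \right)} = -2$
$96 \left(u{\left(l{\left(-5,1 \right)},o \right)} - 82\right) = 96 \left(-2 - 82\right) = 96 \left(-84\right) = -8064$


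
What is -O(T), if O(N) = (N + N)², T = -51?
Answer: -10404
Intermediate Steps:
O(N) = 4*N² (O(N) = (2*N)² = 4*N²)
-O(T) = -4*(-51)² = -4*2601 = -1*10404 = -10404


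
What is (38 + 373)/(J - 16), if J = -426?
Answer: -411/442 ≈ -0.92986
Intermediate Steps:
(38 + 373)/(J - 16) = (38 + 373)/(-426 - 16) = 411/(-442) = 411*(-1/442) = -411/442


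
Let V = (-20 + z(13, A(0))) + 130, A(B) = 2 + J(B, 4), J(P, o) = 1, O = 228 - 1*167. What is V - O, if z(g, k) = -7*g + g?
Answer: -29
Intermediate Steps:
O = 61 (O = 228 - 167 = 61)
A(B) = 3 (A(B) = 2 + 1 = 3)
z(g, k) = -6*g
V = 32 (V = (-20 - 6*13) + 130 = (-20 - 78) + 130 = -98 + 130 = 32)
V - O = 32 - 1*61 = 32 - 61 = -29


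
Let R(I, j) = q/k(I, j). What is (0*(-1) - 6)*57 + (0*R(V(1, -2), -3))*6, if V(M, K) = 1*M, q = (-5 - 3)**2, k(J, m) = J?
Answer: -342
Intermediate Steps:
q = 64 (q = (-8)**2 = 64)
V(M, K) = M
R(I, j) = 64/I
(0*(-1) - 6)*57 + (0*R(V(1, -2), -3))*6 = (0*(-1) - 6)*57 + (0*(64/1))*6 = (0 - 6)*57 + (0*(64*1))*6 = -6*57 + (0*64)*6 = -342 + 0*6 = -342 + 0 = -342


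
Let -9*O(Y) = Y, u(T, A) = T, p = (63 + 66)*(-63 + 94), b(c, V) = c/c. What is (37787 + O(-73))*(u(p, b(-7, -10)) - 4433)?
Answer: -147627704/9 ≈ -1.6403e+7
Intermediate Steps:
b(c, V) = 1
p = 3999 (p = 129*31 = 3999)
O(Y) = -Y/9
(37787 + O(-73))*(u(p, b(-7, -10)) - 4433) = (37787 - ⅑*(-73))*(3999 - 4433) = (37787 + 73/9)*(-434) = (340156/9)*(-434) = -147627704/9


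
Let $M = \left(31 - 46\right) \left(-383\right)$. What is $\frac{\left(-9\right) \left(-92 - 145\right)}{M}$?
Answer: $\frac{711}{1915} \approx 0.37128$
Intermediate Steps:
$M = 5745$ ($M = \left(31 - 46\right) \left(-383\right) = \left(-15\right) \left(-383\right) = 5745$)
$\frac{\left(-9\right) \left(-92 - 145\right)}{M} = \frac{\left(-9\right) \left(-92 - 145\right)}{5745} = \left(-9\right) \left(-237\right) \frac{1}{5745} = 2133 \cdot \frac{1}{5745} = \frac{711}{1915}$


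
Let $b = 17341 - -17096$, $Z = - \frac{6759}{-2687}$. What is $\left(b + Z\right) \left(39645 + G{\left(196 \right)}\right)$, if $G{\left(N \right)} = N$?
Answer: $\frac{3686845422498}{2687} \approx 1.3721 \cdot 10^{9}$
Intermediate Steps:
$Z = \frac{6759}{2687}$ ($Z = \left(-6759\right) \left(- \frac{1}{2687}\right) = \frac{6759}{2687} \approx 2.5154$)
$b = 34437$ ($b = 17341 + 17096 = 34437$)
$\left(b + Z\right) \left(39645 + G{\left(196 \right)}\right) = \left(34437 + \frac{6759}{2687}\right) \left(39645 + 196\right) = \frac{92538978}{2687} \cdot 39841 = \frac{3686845422498}{2687}$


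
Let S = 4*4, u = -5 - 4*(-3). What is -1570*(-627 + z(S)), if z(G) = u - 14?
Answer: 995380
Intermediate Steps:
u = 7 (u = -5 + 12 = 7)
S = 16
z(G) = -7 (z(G) = 7 - 14 = -7)
-1570*(-627 + z(S)) = -1570*(-627 - 7) = -1570*(-634) = 995380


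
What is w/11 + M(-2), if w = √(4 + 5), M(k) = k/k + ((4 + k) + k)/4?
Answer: 14/11 ≈ 1.2727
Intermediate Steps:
M(k) = 2 + k/2 (M(k) = 1 + (4 + 2*k)*(¼) = 1 + (1 + k/2) = 2 + k/2)
w = 3 (w = √9 = 3)
w/11 + M(-2) = 3/11 + (2 + (½)*(-2)) = 3*(1/11) + (2 - 1) = 3/11 + 1 = 14/11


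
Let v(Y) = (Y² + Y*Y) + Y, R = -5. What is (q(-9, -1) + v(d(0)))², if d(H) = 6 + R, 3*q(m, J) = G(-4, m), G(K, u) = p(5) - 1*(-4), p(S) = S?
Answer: 36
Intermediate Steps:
G(K, u) = 9 (G(K, u) = 5 - 1*(-4) = 5 + 4 = 9)
q(m, J) = 3 (q(m, J) = (⅓)*9 = 3)
d(H) = 1 (d(H) = 6 - 5 = 1)
v(Y) = Y + 2*Y² (v(Y) = (Y² + Y²) + Y = 2*Y² + Y = Y + 2*Y²)
(q(-9, -1) + v(d(0)))² = (3 + 1*(1 + 2*1))² = (3 + 1*(1 + 2))² = (3 + 1*3)² = (3 + 3)² = 6² = 36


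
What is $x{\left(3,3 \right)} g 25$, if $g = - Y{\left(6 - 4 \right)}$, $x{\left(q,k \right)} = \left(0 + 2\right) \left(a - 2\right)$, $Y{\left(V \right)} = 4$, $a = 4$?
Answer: $-400$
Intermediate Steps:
$x{\left(q,k \right)} = 4$ ($x{\left(q,k \right)} = \left(0 + 2\right) \left(4 - 2\right) = 2 \cdot 2 = 4$)
$g = -4$ ($g = \left(-1\right) 4 = -4$)
$x{\left(3,3 \right)} g 25 = 4 \left(-4\right) 25 = \left(-16\right) 25 = -400$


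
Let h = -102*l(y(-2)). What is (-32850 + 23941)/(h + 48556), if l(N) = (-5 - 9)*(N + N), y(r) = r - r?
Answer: -8909/48556 ≈ -0.18348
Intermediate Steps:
y(r) = 0
l(N) = -28*N
h = 0 (h = -(-2856)*0 = -102*0 = 0)
(-32850 + 23941)/(h + 48556) = (-32850 + 23941)/(0 + 48556) = -8909/48556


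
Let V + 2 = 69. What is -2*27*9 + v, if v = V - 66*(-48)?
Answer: 2749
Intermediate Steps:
V = 67 (V = -2 + 69 = 67)
v = 3235 (v = 67 - 66*(-48) = 67 + 3168 = 3235)
-2*27*9 + v = -2*27*9 + 3235 = -54*9 + 3235 = -486 + 3235 = 2749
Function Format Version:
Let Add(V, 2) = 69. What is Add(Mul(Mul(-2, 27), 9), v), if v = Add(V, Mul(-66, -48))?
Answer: 2749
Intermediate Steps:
V = 67 (V = Add(-2, 69) = 67)
v = 3235 (v = Add(67, Mul(-66, -48)) = Add(67, 3168) = 3235)
Add(Mul(Mul(-2, 27), 9), v) = Add(Mul(Mul(-2, 27), 9), 3235) = Add(Mul(-54, 9), 3235) = Add(-486, 3235) = 2749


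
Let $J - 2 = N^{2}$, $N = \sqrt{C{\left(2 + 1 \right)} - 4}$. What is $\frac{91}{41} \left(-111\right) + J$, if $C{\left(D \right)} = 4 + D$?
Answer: $- \frac{9896}{41} \approx -241.37$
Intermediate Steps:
$N = \sqrt{3}$ ($N = \sqrt{\left(4 + \left(2 + 1\right)\right) - 4} = \sqrt{\left(4 + 3\right) - 4} = \sqrt{7 - 4} = \sqrt{3} \approx 1.732$)
$J = 5$ ($J = 2 + \left(\sqrt{3}\right)^{2} = 2 + 3 = 5$)
$\frac{91}{41} \left(-111\right) + J = \frac{91}{41} \left(-111\right) + 5 = - \frac{10101}{41} + 5 = - \frac{9896}{41}$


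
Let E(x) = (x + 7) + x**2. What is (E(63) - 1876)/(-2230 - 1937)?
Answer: -721/1389 ≈ -0.51908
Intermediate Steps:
E(x) = 7 + x + x**2 (E(x) = (7 + x) + x**2 = 7 + x + x**2)
(E(63) - 1876)/(-2230 - 1937) = ((7 + 63 + 63**2) - 1876)/(-2230 - 1937) = ((7 + 63 + 3969) - 1876)/(-4167) = (4039 - 1876)*(-1/4167) = 2163*(-1/4167) = -721/1389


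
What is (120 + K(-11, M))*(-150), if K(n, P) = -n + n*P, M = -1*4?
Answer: -26250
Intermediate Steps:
M = -4
K(n, P) = -n + P*n
(120 + K(-11, M))*(-150) = (120 - 11*(-1 - 4))*(-150) = (120 - 11*(-5))*(-150) = (120 + 55)*(-150) = 175*(-150) = -26250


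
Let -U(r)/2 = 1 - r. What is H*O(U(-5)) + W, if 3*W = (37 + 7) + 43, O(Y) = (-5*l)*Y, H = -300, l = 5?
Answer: -89971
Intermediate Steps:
U(r) = -2 + 2*r (U(r) = -2*(1 - r) = -2 + 2*r)
O(Y) = -25*Y (O(Y) = (-5*5)*Y = -25*Y)
W = 29 (W = ((37 + 7) + 43)/3 = (44 + 43)/3 = (⅓)*87 = 29)
H*O(U(-5)) + W = -(-7500)*(-2 + 2*(-5)) + 29 = -(-7500)*(-2 - 10) + 29 = -(-7500)*(-12) + 29 = -300*300 + 29 = -90000 + 29 = -89971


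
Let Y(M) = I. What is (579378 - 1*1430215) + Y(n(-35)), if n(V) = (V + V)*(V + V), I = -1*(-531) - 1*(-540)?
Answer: -849766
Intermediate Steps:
I = 1071 (I = 531 + 540 = 1071)
n(V) = 4*V² (n(V) = (2*V)*(2*V) = 4*V²)
Y(M) = 1071
(579378 - 1*1430215) + Y(n(-35)) = (579378 - 1*1430215) + 1071 = (579378 - 1430215) + 1071 = -850837 + 1071 = -849766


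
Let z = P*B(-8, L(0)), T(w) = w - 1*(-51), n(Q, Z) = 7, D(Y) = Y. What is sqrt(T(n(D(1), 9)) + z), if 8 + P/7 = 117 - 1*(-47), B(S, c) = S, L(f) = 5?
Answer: I*sqrt(8678) ≈ 93.156*I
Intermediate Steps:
P = 1092 (P = -56 + 7*(117 - 1*(-47)) = -56 + 7*(117 + 47) = -56 + 7*164 = -56 + 1148 = 1092)
T(w) = 51 + w (T(w) = w + 51 = 51 + w)
z = -8736 (z = 1092*(-8) = -8736)
sqrt(T(n(D(1), 9)) + z) = sqrt((51 + 7) - 8736) = sqrt(58 - 8736) = sqrt(-8678) = I*sqrt(8678)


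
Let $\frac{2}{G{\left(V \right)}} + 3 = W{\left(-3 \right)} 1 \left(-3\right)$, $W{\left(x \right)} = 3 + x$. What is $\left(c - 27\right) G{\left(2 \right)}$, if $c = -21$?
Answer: $32$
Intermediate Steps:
$G{\left(V \right)} = - \frac{2}{3}$ ($G{\left(V \right)} = \frac{2}{-3 + \left(3 - 3\right) 1 \left(-3\right)} = \frac{2}{-3 + 0 \cdot 1 \left(-3\right)} = \frac{2}{-3 + 0 \left(-3\right)} = \frac{2}{-3 + 0} = \frac{2}{-3} = 2 \left(- \frac{1}{3}\right) = - \frac{2}{3}$)
$\left(c - 27\right) G{\left(2 \right)} = \left(-21 - 27\right) \left(- \frac{2}{3}\right) = \left(-48\right) \left(- \frac{2}{3}\right) = 32$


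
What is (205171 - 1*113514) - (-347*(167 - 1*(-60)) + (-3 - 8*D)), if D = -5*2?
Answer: 170349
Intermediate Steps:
D = -10
(205171 - 1*113514) - (-347*(167 - 1*(-60)) + (-3 - 8*D)) = (205171 - 1*113514) - (-347*(167 - 1*(-60)) + (-3 - 8*(-10))) = (205171 - 113514) - (-347*(167 + 60) + (-3 + 80)) = 91657 - (-347*227 + 77) = 91657 - (-78769 + 77) = 91657 - 1*(-78692) = 91657 + 78692 = 170349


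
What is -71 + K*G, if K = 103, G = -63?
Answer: -6560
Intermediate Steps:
-71 + K*G = -71 + 103*(-63) = -71 - 6489 = -6560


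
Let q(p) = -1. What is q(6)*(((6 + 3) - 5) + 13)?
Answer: -17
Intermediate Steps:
q(6)*(((6 + 3) - 5) + 13) = -(((6 + 3) - 5) + 13) = -((9 - 5) + 13) = -(4 + 13) = -1*17 = -17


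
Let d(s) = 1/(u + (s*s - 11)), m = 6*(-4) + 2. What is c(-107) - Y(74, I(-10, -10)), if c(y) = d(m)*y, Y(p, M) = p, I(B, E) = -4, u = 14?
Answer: -36145/487 ≈ -74.220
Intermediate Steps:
m = -22 (m = -24 + 2 = -22)
d(s) = 1/(3 + s**2) (d(s) = 1/(14 + (s*s - 11)) = 1/(14 + (s**2 - 11)) = 1/(14 + (-11 + s**2)) = 1/(3 + s**2))
c(y) = y/487 (c(y) = y/(3 + (-22)**2) = y/(3 + 484) = y/487)
c(-107) - Y(74, I(-10, -10)) = (1/487)*(-107) - 1*74 = -107/487 - 74 = -36145/487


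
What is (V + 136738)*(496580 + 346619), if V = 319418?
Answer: 384630283044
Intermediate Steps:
(V + 136738)*(496580 + 346619) = (319418 + 136738)*(496580 + 346619) = 456156*843199 = 384630283044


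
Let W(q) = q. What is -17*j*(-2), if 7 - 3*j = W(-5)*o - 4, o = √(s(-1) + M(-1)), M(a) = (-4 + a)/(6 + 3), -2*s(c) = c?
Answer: 374/3 + 85*I*√2/9 ≈ 124.67 + 13.356*I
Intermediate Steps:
s(c) = -c/2
M(a) = -4/9 + a/9 (M(a) = (-4 + a)/9 = (-4 + a)*(⅑) = -4/9 + a/9)
o = I*√2/6 (o = √(-½*(-1) + (-4/9 + (⅑)*(-1))) = √(½ + (-4/9 - ⅑)) = √(½ - 5/9) = √(-1/18) = I*√2/6 ≈ 0.2357*I)
j = 11/3 + 5*I*√2/18 (j = 7/3 - (-5*I*√2/6 - 4)/3 = 7/3 - (-4 - 5*I*√2/6)/3 = 7/3 + (4/3 + 5*I*√2/18) = 11/3 + 5*I*√2/18 ≈ 3.6667 + 0.39284*I)
-17*j*(-2) = -17*(11/3 + 5*I*√2/18)*(-2) = (-187/3 - 85*I*√2/18)*(-2) = 374/3 + 85*I*√2/9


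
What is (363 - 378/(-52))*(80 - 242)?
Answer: -779787/13 ≈ -59984.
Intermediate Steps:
(363 - 378/(-52))*(80 - 242) = (363 - 378*(-1/52))*(-162) = (363 + 189/26)*(-162) = (9627/26)*(-162) = -779787/13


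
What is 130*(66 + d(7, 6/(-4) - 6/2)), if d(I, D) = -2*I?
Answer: 6760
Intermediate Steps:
130*(66 + d(7, 6/(-4) - 6/2)) = 130*(66 - 2*7) = 130*(66 - 14) = 130*52 = 6760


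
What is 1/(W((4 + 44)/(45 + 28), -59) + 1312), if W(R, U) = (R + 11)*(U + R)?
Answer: 5329/3367239 ≈ 0.0015826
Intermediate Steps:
W(R, U) = (11 + R)*(R + U)
1/(W((4 + 44)/(45 + 28), -59) + 1312) = 1/((((4 + 44)/(45 + 28))² + 11*((4 + 44)/(45 + 28)) + 11*(-59) + ((4 + 44)/(45 + 28))*(-59)) + 1312) = 1/(((48/73)² + 11*(48/73) - 649 + (48/73)*(-59)) + 1312) = 1/((2304/5329 + 528/73 - 649 - 2832/73) + 1312) = 1/(-3624409/5329 + 1312) = 1/(3367239/5329) = 5329/3367239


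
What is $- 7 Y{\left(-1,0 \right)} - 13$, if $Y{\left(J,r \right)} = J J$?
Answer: $-20$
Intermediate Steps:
$Y{\left(J,r \right)} = J^{2}$
$- 7 Y{\left(-1,0 \right)} - 13 = - 7 \left(-1\right)^{2} - 13 = \left(-7\right) 1 - 13 = -7 - 13 = -20$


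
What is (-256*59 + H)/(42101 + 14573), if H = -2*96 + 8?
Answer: -7644/28337 ≈ -0.26975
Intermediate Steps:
H = -184 (H = -192 + 8 = -184)
(-256*59 + H)/(42101 + 14573) = (-256*59 - 184)/(42101 + 14573) = (-15104 - 184)/56674 = -15288*1/56674 = -7644/28337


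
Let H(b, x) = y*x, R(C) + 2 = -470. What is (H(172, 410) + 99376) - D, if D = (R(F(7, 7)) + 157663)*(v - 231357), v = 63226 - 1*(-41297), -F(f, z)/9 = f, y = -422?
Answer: 19937089650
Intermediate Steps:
F(f, z) = -9*f
R(C) = -472 (R(C) = -2 - 470 = -472)
v = 104523 (v = 63226 + 41297 = 104523)
H(b, x) = -422*x
D = -19937163294 (D = (-472 + 157663)*(104523 - 231357) = 157191*(-126834) = -19937163294)
(H(172, 410) + 99376) - D = (-422*410 + 99376) - 1*(-19937163294) = (-173020 + 99376) + 19937163294 = -73644 + 19937163294 = 19937089650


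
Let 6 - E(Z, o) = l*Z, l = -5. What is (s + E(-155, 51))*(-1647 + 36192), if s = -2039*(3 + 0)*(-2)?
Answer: 396058425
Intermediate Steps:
E(Z, o) = 6 + 5*Z (E(Z, o) = 6 - (-5)*Z = 6 + 5*Z)
s = 12234 (s = -6117*(-2) = -2039*(-6) = 12234)
(s + E(-155, 51))*(-1647 + 36192) = (12234 + (6 + 5*(-155)))*(-1647 + 36192) = (12234 + (6 - 775))*34545 = (12234 - 769)*34545 = 11465*34545 = 396058425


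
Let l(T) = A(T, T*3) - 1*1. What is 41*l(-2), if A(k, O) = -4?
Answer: -205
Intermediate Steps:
l(T) = -5 (l(T) = -4 - 1*1 = -4 - 1 = -5)
41*l(-2) = 41*(-5) = -205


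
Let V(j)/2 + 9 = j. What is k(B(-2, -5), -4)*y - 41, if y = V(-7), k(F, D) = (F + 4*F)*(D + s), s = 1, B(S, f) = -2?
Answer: -1001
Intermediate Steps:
V(j) = -18 + 2*j
k(F, D) = 5*F*(1 + D) (k(F, D) = (F + 4*F)*(D + 1) = (5*F)*(1 + D) = 5*F*(1 + D))
y = -32 (y = -18 + 2*(-7) = -18 - 14 = -32)
k(B(-2, -5), -4)*y - 41 = (5*(-2)*(1 - 4))*(-32) - 41 = (5*(-2)*(-3))*(-32) - 41 = 30*(-32) - 41 = -960 - 41 = -1001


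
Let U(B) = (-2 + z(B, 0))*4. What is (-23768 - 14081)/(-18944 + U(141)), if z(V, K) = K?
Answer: 37849/18952 ≈ 1.9971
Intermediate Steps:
U(B) = -8 (U(B) = (-2 + 0)*4 = -2*4 = -8)
(-23768 - 14081)/(-18944 + U(141)) = (-23768 - 14081)/(-18944 - 8) = -37849/(-18952) = -37849*(-1/18952) = 37849/18952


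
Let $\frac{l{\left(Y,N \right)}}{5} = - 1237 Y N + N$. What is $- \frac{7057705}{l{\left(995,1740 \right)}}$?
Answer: $\frac{1411541}{2141616360} \approx 0.0006591$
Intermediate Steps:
$l{\left(Y,N \right)} = 5 N - 6185 N Y$ ($l{\left(Y,N \right)} = 5 \left(- 1237 Y N + N\right) = 5 \left(- 1237 N Y + N\right) = 5 \left(N - 1237 N Y\right) = 5 N - 6185 N Y$)
$- \frac{7057705}{l{\left(995,1740 \right)}} = - \frac{7057705}{5 \cdot 1740 \left(1 - 1230815\right)} = - \frac{7057705}{5 \cdot 1740 \left(-1230814\right)} = - \frac{7057705}{-10708081800} = \left(-7057705\right) \left(- \frac{1}{10708081800}\right) = \frac{1411541}{2141616360}$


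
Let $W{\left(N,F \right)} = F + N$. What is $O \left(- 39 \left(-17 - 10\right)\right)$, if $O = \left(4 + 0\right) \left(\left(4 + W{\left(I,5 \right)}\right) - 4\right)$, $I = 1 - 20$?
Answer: $-58968$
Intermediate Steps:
$I = -19$ ($I = 1 - 20 = -19$)
$O = -56$ ($O = \left(4 + 0\right) \left(\left(4 + \left(5 - 19\right)\right) - 4\right) = 4 \left(\left(4 - 14\right) - 4\right) = 4 \left(-10 - 4\right) = 4 \left(-14\right) = -56$)
$O \left(- 39 \left(-17 - 10\right)\right) = - 56 \left(- 39 \left(-17 - 10\right)\right) = - 56 \left(\left(-39\right) \left(-27\right)\right) = \left(-56\right) 1053 = -58968$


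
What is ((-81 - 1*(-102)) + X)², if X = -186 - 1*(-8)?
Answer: 24649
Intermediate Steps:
X = -178 (X = -186 + 8 = -178)
((-81 - 1*(-102)) + X)² = ((-81 - 1*(-102)) - 178)² = ((-81 + 102) - 178)² = (21 - 178)² = (-157)² = 24649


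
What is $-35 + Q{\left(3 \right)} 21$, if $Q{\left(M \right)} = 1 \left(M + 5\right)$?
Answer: $133$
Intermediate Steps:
$Q{\left(M \right)} = 5 + M$ ($Q{\left(M \right)} = 1 \left(5 + M\right) = 5 + M$)
$-35 + Q{\left(3 \right)} 21 = -35 + \left(5 + 3\right) 21 = -35 + 8 \cdot 21 = -35 + 168 = 133$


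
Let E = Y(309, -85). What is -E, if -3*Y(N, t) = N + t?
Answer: 224/3 ≈ 74.667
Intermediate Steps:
Y(N, t) = -N/3 - t/3 (Y(N, t) = -(N + t)/3 = -N/3 - t/3)
E = -224/3 (E = -⅓*309 - ⅓*(-85) = -103 + 85/3 = -224/3 ≈ -74.667)
-E = -1*(-224/3) = 224/3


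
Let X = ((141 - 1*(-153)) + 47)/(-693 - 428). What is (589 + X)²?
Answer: 435504965184/1256641 ≈ 3.4656e+5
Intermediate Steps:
X = -341/1121 (X = ((141 + 153) + 47)/(-1121) = (294 + 47)*(-1/1121) = 341*(-1/1121) = -341/1121 ≈ -0.30419)
(589 + X)² = (589 - 341/1121)² = (659928/1121)² = 435504965184/1256641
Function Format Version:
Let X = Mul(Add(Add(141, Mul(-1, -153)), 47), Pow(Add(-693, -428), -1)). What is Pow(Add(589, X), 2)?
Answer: Rational(435504965184, 1256641) ≈ 3.4656e+5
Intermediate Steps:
X = Rational(-341, 1121) (X = Mul(Add(Add(141, 153), 47), Pow(-1121, -1)) = Mul(Add(294, 47), Rational(-1, 1121)) = Mul(341, Rational(-1, 1121)) = Rational(-341, 1121) ≈ -0.30419)
Pow(Add(589, X), 2) = Pow(Add(589, Rational(-341, 1121)), 2) = Pow(Rational(659928, 1121), 2) = Rational(435504965184, 1256641)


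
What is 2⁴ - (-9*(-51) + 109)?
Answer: -552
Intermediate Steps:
2⁴ - (-9*(-51) + 109) = 16 - (459 + 109) = 16 - 1*568 = 16 - 568 = -552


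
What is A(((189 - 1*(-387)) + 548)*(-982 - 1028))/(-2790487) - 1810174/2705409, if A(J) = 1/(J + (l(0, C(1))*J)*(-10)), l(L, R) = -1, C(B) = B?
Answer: -5977727114006703091/8934056468482095720 ≈ -0.66909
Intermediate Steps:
A(J) = 1/(11*J) (A(J) = 1/(J - J*(-10)) = 1/(J + 10*J) = 1/(11*J))
A(((189 - 1*(-387)) + 548)*(-982 - 1028))/(-2790487) - 1810174/2705409 = (1/(11*((((189 - 1*(-387)) + 548)*(-982 - 1028)))))/(-2790487) - 1810174/2705409 = (1/(11*((((189 + 387) + 548)*(-2010)))))*(-1/2790487) - 1810174*1/2705409 = (1/(11*(((576 + 548)*(-2010)))))*(-1/2790487) - 1810174/2705409 = (1/(11*((1124*(-2010)))))*(-1/2790487) - 1810174/2705409 = ((1/11)/(-2259240))*(-1/2790487) - 1810174/2705409 = ((1/11)*(-1/2259240))*(-1/2790487) - 1810174/2705409 = -1/24851640*(-1/2790487) - 1810174/2705409 = 1/69348178348680 - 1810174/2705409 = -5977727114006703091/8934056468482095720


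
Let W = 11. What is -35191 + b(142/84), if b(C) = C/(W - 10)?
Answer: -1477951/42 ≈ -35189.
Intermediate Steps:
b(C) = C (b(C) = C/(11 - 10) = C/1 = 1*C = C)
-35191 + b(142/84) = -35191 + 142/84 = -35191 + 142*(1/84) = -35191 + 71/42 = -1477951/42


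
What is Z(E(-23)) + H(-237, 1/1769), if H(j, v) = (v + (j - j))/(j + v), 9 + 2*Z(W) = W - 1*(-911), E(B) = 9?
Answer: 190969285/419252 ≈ 455.50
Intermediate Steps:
Z(W) = 451 + W/2 (Z(W) = -9/2 + (W - 1*(-911))/2 = -9/2 + (W + 911)/2 = -9/2 + (911 + W)/2 = -9/2 + (911/2 + W/2) = 451 + W/2)
H(j, v) = v/(j + v) (H(j, v) = (v + 0)/(j + v) = v/(j + v))
Z(E(-23)) + H(-237, 1/1769) = (451 + (½)*9) + 1/(1769*(-237 + 1/1769)) = (451 + 9/2) + 1/(1769*(-237 + 1/1769)) = 911/2 + 1/(1769*(-419252/1769)) = 911/2 + (1/1769)*(-1769/419252) = 911/2 - 1/419252 = 190969285/419252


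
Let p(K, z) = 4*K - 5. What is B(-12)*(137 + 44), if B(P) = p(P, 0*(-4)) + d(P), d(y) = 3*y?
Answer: -16109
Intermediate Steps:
p(K, z) = -5 + 4*K
B(P) = -5 + 7*P (B(P) = (-5 + 4*P) + 3*P = -5 + 7*P)
B(-12)*(137 + 44) = (-5 + 7*(-12))*(137 + 44) = (-5 - 84)*181 = -89*181 = -16109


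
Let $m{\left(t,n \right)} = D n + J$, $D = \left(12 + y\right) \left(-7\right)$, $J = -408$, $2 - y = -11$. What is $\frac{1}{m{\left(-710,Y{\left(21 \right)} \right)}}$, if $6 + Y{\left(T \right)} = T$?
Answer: $- \frac{1}{3033} \approx -0.00032971$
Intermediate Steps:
$y = 13$ ($y = 2 - -11 = 2 + 11 = 13$)
$Y{\left(T \right)} = -6 + T$
$D = -175$ ($D = \left(12 + 13\right) \left(-7\right) = 25 \left(-7\right) = -175$)
$m{\left(t,n \right)} = -408 - 175 n$ ($m{\left(t,n \right)} = - 175 n - 408 = -408 - 175 n$)
$\frac{1}{m{\left(-710,Y{\left(21 \right)} \right)}} = \frac{1}{-408 - 175 \left(-6 + 21\right)} = \frac{1}{-408 - 2625} = \frac{1}{-3033} = - \frac{1}{3033}$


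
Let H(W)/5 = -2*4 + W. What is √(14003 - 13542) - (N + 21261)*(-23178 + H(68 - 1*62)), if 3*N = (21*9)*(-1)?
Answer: 491539224 + √461 ≈ 4.9154e+8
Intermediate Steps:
H(W) = -40 + 5*W (H(W) = 5*(-2*4 + W) = 5*(-8 + W) = -40 + 5*W)
N = -63 (N = ((21*9)*(-1))/3 = (189*(-1))/3 = (⅓)*(-189) = -63)
√(14003 - 13542) - (N + 21261)*(-23178 + H(68 - 1*62)) = √(14003 - 13542) - (-63 + 21261)*(-23178 + (-40 + 5*(68 - 1*62))) = √461 - 21198*(-23178 + (-40 + 5*(68 - 62))) = √461 - 21198*(-23178 + (-40 + 5*6)) = √461 - 21198*(-23178 + (-40 + 30)) = √461 - 21198*(-23178 - 10) = √461 - 21198*(-23188) = √461 - 1*(-491539224) = √461 + 491539224 = 491539224 + √461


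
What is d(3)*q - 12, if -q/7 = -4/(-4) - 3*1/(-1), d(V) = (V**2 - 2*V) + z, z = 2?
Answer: -152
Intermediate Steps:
d(V) = 2 + V**2 - 2*V (d(V) = (V**2 - 2*V) + 2 = 2 + V**2 - 2*V)
q = -28 (q = -7*(-4/(-4) - 3*1/(-1)) = -7*(-4*(-1/4) - 3*(-1)) = -7*(1 + 3) = -7*4 = -28)
d(3)*q - 12 = (2 + 3**2 - 2*3)*(-28) - 12 = (2 + 9 - 6)*(-28) - 12 = 5*(-28) - 12 = -140 - 12 = -152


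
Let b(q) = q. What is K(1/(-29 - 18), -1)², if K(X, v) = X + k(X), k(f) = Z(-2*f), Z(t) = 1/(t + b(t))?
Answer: 4862025/35344 ≈ 137.56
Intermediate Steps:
Z(t) = 1/(2*t) (Z(t) = 1/(t + t) = 1/(2*t))
k(f) = -1/(4*f) (k(f) = 1/(2*((-2*f))) = (-1/(2*f))/2 = -1/(4*f))
K(X, v) = X - 1/(4*X)
K(1/(-29 - 18), -1)² = (1/(-29 - 18) - 1/(4*(1/(-29 - 18))))² = (1/(-47) - 1/(4*(1/(-47))))² = (-1/47 - 1/(4*(-1/47)))² = (-1/47 - ¼*(-47))² = (-1/47 + 47/4)² = (2205/188)² = 4862025/35344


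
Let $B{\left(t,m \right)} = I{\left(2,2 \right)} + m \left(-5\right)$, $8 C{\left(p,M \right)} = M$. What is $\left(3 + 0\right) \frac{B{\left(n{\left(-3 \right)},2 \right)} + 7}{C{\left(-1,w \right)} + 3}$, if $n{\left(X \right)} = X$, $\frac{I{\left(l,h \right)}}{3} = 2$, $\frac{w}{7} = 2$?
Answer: $\frac{36}{19} \approx 1.8947$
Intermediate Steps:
$w = 14$ ($w = 7 \cdot 2 = 14$)
$I{\left(l,h \right)} = 6$ ($I{\left(l,h \right)} = 3 \cdot 2 = 6$)
$C{\left(p,M \right)} = \frac{M}{8}$
$B{\left(t,m \right)} = 6 - 5 m$ ($B{\left(t,m \right)} = 6 + m \left(-5\right) = 6 - 5 m$)
$\left(3 + 0\right) \frac{B{\left(n{\left(-3 \right)},2 \right)} + 7}{C{\left(-1,w \right)} + 3} = \left(3 + 0\right) \frac{\left(6 - 10\right) + 7}{\frac{1}{8} \cdot 14 + 3} = 3 \frac{\left(6 - 10\right) + 7}{\frac{7}{4} + 3} = 3 \frac{-4 + 7}{\frac{19}{4}} = 3 \cdot 3 \cdot \frac{4}{19} = 3 \cdot \frac{12}{19} = \frac{36}{19}$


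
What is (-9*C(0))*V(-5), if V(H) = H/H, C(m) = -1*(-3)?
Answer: -27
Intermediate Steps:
C(m) = 3
V(H) = 1
(-9*C(0))*V(-5) = -9*3*1 = -27*1 = -27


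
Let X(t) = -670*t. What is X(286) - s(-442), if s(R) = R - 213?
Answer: -190965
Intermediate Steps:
s(R) = -213 + R
X(286) - s(-442) = -670*286 - (-213 - 442) = -191620 - 1*(-655) = -191620 + 655 = -190965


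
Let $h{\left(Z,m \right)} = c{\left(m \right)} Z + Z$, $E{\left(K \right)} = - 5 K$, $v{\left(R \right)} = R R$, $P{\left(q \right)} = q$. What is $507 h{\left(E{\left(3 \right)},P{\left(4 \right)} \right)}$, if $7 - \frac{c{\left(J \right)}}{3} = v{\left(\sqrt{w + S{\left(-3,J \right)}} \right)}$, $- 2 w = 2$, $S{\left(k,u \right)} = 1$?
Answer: $-167310$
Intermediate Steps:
$w = -1$ ($w = \left(- \frac{1}{2}\right) 2 = -1$)
$v{\left(R \right)} = R^{2}$
$c{\left(J \right)} = 21$ ($c{\left(J \right)} = 21 - 3 \left(\sqrt{-1 + 1}\right)^{2} = 21 - 3 \left(\sqrt{0}\right)^{2} = 21 - 3 \cdot 0^{2} = 21 - 0 = 21 + 0 = 21$)
$h{\left(Z,m \right)} = 22 Z$ ($h{\left(Z,m \right)} = 21 Z + Z = 22 Z$)
$507 h{\left(E{\left(3 \right)},P{\left(4 \right)} \right)} = 507 \cdot 22 \left(\left(-5\right) 3\right) = 507 \cdot 22 \left(-15\right) = 507 \left(-330\right) = -167310$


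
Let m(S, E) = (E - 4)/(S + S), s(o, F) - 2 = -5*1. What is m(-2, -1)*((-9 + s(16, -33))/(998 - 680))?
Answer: -5/106 ≈ -0.047170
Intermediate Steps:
s(o, F) = -3 (s(o, F) = 2 - 5*1 = 2 - 5 = -3)
m(S, E) = (-4 + E)/(2*S) (m(S, E) = (-4 + E)/((2*S)) = (-4 + E)*(1/(2*S)) = (-4 + E)/(2*S))
m(-2, -1)*((-9 + s(16, -33))/(998 - 680)) = ((½)*(-4 - 1)/(-2))*((-9 - 3)/(998 - 680)) = ((½)*(-½)*(-5))*(-12/318) = 5*(-12*1/318)/4 = (5/4)*(-2/53) = -5/106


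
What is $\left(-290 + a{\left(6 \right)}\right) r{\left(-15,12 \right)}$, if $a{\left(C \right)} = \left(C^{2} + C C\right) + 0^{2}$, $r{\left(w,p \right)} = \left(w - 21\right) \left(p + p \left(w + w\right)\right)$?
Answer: $-2731104$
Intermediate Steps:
$r{\left(w,p \right)} = \left(-21 + w\right) \left(p + 2 p w\right)$ ($r{\left(w,p \right)} = \left(-21 + w\right) \left(p + p 2 w\right) = \left(-21 + w\right) \left(p + 2 p w\right)$)
$a{\left(C \right)} = 2 C^{2}$ ($a{\left(C \right)} = \left(C^{2} + C^{2}\right) + 0 = 2 C^{2} + 0 = 2 C^{2}$)
$\left(-290 + a{\left(6 \right)}\right) r{\left(-15,12 \right)} = \left(-290 + 2 \cdot 6^{2}\right) 12 \left(-21 - -615 + 2 \left(-15\right)^{2}\right) = \left(-290 + 2 \cdot 36\right) 12 \left(-21 + 615 + 2 \cdot 225\right) = \left(-290 + 72\right) 12 \left(-21 + 615 + 450\right) = - 218 \cdot 12 \cdot 1044 = \left(-218\right) 12528 = -2731104$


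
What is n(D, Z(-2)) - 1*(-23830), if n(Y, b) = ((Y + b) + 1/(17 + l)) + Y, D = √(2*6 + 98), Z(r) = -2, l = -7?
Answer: 238281/10 + 2*√110 ≈ 23849.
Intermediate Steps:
D = √110 (D = √(12 + 98) = √110 ≈ 10.488)
n(Y, b) = ⅒ + b + 2*Y (n(Y, b) = ((Y + b) + 1/(17 - 7)) + Y = ((Y + b) + 1/10) + Y = ((Y + b) + ⅒) + Y = (⅒ + Y + b) + Y = ⅒ + b + 2*Y)
n(D, Z(-2)) - 1*(-23830) = (⅒ - 2 + 2*√110) - 1*(-23830) = (-19/10 + 2*√110) + 23830 = 238281/10 + 2*√110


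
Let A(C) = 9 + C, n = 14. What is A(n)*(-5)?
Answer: -115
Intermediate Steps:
A(n)*(-5) = (9 + 14)*(-5) = 23*(-5) = -115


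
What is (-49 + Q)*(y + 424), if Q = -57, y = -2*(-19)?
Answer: -48972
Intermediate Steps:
y = 38
(-49 + Q)*(y + 424) = (-49 - 57)*(38 + 424) = -106*462 = -48972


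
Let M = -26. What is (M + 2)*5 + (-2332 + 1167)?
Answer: -1285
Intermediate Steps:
(M + 2)*5 + (-2332 + 1167) = (-26 + 2)*5 + (-2332 + 1167) = -24*5 - 1165 = -120 - 1165 = -1285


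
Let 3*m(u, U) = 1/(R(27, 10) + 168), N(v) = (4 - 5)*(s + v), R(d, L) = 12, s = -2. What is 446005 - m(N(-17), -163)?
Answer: 240842699/540 ≈ 4.4601e+5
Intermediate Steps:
N(v) = 2 - v (N(v) = (4 - 5)*(-2 + v) = -(-2 + v) = 2 - v)
m(u, U) = 1/540 (m(u, U) = 1/(3*(12 + 168)) = (⅓)/180 = (⅓)*(1/180) = 1/540)
446005 - m(N(-17), -163) = 446005 - 1*1/540 = 446005 - 1/540 = 240842699/540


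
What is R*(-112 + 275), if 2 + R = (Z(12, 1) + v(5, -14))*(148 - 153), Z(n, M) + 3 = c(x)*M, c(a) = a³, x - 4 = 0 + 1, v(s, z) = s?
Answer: -103831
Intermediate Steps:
x = 5 (x = 4 + (0 + 1) = 4 + 1 = 5)
Z(n, M) = -3 + 125*M (Z(n, M) = -3 + 5³*M = -3 + 125*M)
R = -637 (R = -2 + ((-3 + 125*1) + 5)*(148 - 153) = -2 + ((-3 + 125) + 5)*(-5) = -2 + (122 + 5)*(-5) = -2 + 127*(-5) = -2 - 635 = -637)
R*(-112 + 275) = -637*(-112 + 275) = -637*163 = -103831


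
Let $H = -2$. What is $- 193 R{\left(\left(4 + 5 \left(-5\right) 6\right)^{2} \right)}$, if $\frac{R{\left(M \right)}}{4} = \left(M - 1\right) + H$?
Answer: $-16453636$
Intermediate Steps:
$R{\left(M \right)} = -12 + 4 M$ ($R{\left(M \right)} = 4 \left(\left(M - 1\right) - 2\right) = 4 \left(\left(-1 + M\right) - 2\right) = 4 \left(-3 + M\right) = -12 + 4 M$)
$- 193 R{\left(\left(4 + 5 \left(-5\right) 6\right)^{2} \right)} = - 193 \left(-12 + 4 \left(4 + 5 \left(-5\right) 6\right)^{2}\right) = - 193 \left(-12 + 4 \left(4 - 150\right)^{2}\right) = - 193 \left(-12 + 4 \left(-146\right)^{2}\right) = - 193 \left(-12 + 4 \cdot 21316\right) = - 193 \left(-12 + 85264\right) = \left(-193\right) 85252 = -16453636$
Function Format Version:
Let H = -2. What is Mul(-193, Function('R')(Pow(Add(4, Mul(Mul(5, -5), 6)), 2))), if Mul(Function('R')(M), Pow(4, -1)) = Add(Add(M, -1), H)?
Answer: -16453636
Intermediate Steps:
Function('R')(M) = Add(-12, Mul(4, M)) (Function('R')(M) = Mul(4, Add(Add(M, -1), -2)) = Mul(4, Add(Add(-1, M), -2)) = Mul(4, Add(-3, M)) = Add(-12, Mul(4, M)))
Mul(-193, Function('R')(Pow(Add(4, Mul(Mul(5, -5), 6)), 2))) = Mul(-193, Add(-12, Mul(4, Pow(Add(4, Mul(Mul(5, -5), 6)), 2)))) = Mul(-193, Add(-12, Mul(4, Pow(Add(4, Mul(-25, 6)), 2)))) = Mul(-193, Add(-12, Mul(4, Pow(Add(4, -150), 2)))) = Mul(-193, Add(-12, Mul(4, Pow(-146, 2)))) = Mul(-193, Add(-12, Mul(4, 21316))) = Mul(-193, Add(-12, 85264)) = Mul(-193, 85252) = -16453636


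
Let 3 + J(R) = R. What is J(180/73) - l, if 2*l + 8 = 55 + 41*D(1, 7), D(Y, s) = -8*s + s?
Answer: 71574/73 ≈ 980.47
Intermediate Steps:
J(R) = -3 + R
D(Y, s) = -7*s
l = -981 (l = -4 + (55 + 41*(-7*7))/2 = -4 + (55 + 41*(-49))/2 = -4 + (55 - 2009)/2 = -4 + (½)*(-1954) = -4 - 977 = -981)
J(180/73) - l = (-3 + 180/73) - 1*(-981) = (-3 + 180*(1/73)) + 981 = (-3 + 180/73) + 981 = -39/73 + 981 = 71574/73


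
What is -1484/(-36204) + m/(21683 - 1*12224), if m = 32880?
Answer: 4779463/1358943 ≈ 3.5170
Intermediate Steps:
-1484/(-36204) + m/(21683 - 1*12224) = -1484/(-36204) + 32880/(21683 - 1*12224) = -1484*(-1/36204) + 32880/(21683 - 12224) = 53/1293 + 32880/9459 = 53/1293 + 32880*(1/9459) = 53/1293 + 10960/3153 = 4779463/1358943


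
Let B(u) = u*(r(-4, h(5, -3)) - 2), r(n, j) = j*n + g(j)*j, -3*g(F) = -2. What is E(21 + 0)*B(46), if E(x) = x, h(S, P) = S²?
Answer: -82432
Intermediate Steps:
g(F) = ⅔ (g(F) = -⅓*(-2) = ⅔)
r(n, j) = 2*j/3 + j*n (r(n, j) = j*n + 2*j/3 = 2*j/3 + j*n)
B(u) = -256*u/3 (B(u) = u*((⅓)*5²*(2 + 3*(-4)) - 2) = u*((⅓)*25*(2 - 12) - 2) = u*((⅓)*25*(-10) - 2) = u*(-250/3 - 2) = u*(-256/3) = -256*u/3)
E(21 + 0)*B(46) = (21 + 0)*(-256/3*46) = 21*(-11776/3) = -82432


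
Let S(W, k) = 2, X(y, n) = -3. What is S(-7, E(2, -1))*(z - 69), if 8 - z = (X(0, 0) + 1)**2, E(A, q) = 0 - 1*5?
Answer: -130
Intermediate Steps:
E(A, q) = -5 (E(A, q) = 0 - 5 = -5)
z = 4 (z = 8 - (-3 + 1)**2 = 8 - 1*(-2)**2 = 8 - 1*4 = 8 - 4 = 4)
S(-7, E(2, -1))*(z - 69) = 2*(4 - 69) = 2*(-65) = -130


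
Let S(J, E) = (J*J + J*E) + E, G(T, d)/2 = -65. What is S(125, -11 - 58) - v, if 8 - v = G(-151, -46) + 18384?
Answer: 25177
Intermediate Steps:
G(T, d) = -130 (G(T, d) = 2*(-65) = -130)
S(J, E) = E + J² + E*J (S(J, E) = (J² + E*J) + E = E + J² + E*J)
v = -18246 (v = 8 - (-130 + 18384) = 8 - 1*18254 = 8 - 18254 = -18246)
S(125, -11 - 58) - v = ((-11 - 58) + 125² + (-11 - 58)*125) - 1*(-18246) = (-69 + 15625 - 69*125) + 18246 = (-69 + 15625 - 8625) + 18246 = 6931 + 18246 = 25177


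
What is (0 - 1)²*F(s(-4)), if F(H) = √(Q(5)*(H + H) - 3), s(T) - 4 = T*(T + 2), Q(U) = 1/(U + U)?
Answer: I*√15/5 ≈ 0.7746*I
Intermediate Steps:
Q(U) = 1/(2*U)
s(T) = 4 + T*(2 + T) (s(T) = 4 + T*(T + 2) = 4 + T*(2 + T))
F(H) = √(-3 + H/5) (F(H) = √(((½)/5)*(H + H) - 3) = √(((½)*(⅕))*(2*H) - 3) = √((2*H)/10 - 3) = √(H/5 - 3) = √(-3 + H/5))
(0 - 1)²*F(s(-4)) = (0 - 1)²*(√(-75 + 5*(4 + (-4)² + 2*(-4)))/5) = (-1)²*(√(-75 + 5*(4 + 16 - 8))/5) = 1*(√(-75 + 5*12)/5) = 1*(√(-75 + 60)/5) = 1*(√(-15)/5) = 1*((I*√15)/5) = 1*(I*√15/5) = I*√15/5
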